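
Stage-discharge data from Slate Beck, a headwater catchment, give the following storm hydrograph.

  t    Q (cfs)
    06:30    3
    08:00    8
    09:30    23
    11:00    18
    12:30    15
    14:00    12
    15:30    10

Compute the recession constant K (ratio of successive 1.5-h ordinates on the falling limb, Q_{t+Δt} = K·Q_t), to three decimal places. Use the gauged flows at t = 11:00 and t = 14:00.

K ≈ 0.816

Using the recession-limb readings at t = 11:00 and t = 14:00: Q falls from 18 to 12 cfs over 2 intervals.
K = (Q₂/Q₁)^(1/2) = (12/18)^(1/2) = 0.816.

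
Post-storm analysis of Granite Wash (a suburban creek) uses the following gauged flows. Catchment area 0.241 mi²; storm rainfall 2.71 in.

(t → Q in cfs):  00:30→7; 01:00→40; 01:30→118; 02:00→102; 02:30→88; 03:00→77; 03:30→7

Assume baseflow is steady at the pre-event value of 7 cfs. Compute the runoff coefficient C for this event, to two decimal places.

C ≈ 0.46

ΣQ_DR = 390.0 cfs; V = ΣQ_DR·Δt = 7.020 × 10^5 ft³.
Runoff depth d = V / A = 1.254 in.
C = d / P = 1.254 / 2.71 = 0.46.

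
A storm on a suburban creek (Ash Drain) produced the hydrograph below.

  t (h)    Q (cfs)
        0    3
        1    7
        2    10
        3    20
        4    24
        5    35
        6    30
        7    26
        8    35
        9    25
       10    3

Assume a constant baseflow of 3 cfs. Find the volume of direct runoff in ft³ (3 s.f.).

Direct-runoff ordinates (Q − Q_b): 0.0, 4.0, 7.0, 17.0, 21.0, 32.0, 27.0, 23.0, 32.0, 22.0, 0.0 cfs.
ΣQ_DR = 185.0 cfs.
With Δt = 1 h = 3600 s, V = ΣQ_DR · Δt = 185.0 × 3600 = 6.66 × 10^5 ft³.

V ≈ 6.66 × 10^5 ft³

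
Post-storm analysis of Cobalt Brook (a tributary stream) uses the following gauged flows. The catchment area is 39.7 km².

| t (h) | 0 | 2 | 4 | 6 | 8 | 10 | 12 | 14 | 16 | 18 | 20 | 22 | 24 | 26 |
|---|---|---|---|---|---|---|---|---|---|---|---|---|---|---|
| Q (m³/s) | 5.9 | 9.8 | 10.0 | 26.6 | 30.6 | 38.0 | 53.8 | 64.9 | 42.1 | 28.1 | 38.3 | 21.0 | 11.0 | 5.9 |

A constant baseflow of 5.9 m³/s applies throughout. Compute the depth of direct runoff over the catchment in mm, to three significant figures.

d ≈ 55.0 mm

Direct runoff: 0.0, 3.9, 4.1, 20.7, 24.7, 32.1, 47.9, 59.0, 36.2, 22.2, 32.4, 15.1, 5.1, 0.0 m³/s; ΣQ_DR = 303.4 m³/s.
V = ΣQ_DR · Δt = 303.4 × 7200 s = 2.184 × 10^6 m³.
Over A = 39.7 km², depth = V / A = 55.0 mm.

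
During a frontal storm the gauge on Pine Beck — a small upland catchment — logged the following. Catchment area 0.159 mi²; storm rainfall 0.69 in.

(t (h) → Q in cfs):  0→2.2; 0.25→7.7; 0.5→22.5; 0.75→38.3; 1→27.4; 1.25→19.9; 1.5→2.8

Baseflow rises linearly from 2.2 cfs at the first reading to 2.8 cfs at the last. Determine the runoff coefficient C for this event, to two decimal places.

C ≈ 0.36

ΣQ_DR = 103.3 cfs; V = ΣQ_DR·Δt = 92970 ft³.
Runoff depth d = V / A = 0.2517 in.
C = d / P = 0.2517 / 0.69 = 0.36.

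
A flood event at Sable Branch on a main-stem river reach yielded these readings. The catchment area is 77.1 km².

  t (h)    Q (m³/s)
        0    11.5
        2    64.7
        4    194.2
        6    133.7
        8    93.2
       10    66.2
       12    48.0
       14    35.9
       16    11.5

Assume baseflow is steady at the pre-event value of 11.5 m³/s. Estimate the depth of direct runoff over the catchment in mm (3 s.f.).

d ≈ 51.9 mm

Direct runoff: 0.0, 53.2, 182.7, 122.2, 81.7, 54.7, 36.5, 24.4, 0.0 m³/s; ΣQ_DR = 555.4 m³/s.
V = ΣQ_DR · Δt = 555.4 × 7200 s = 3.999 × 10^6 m³.
Over A = 77.1 km², depth = V / A = 51.9 mm.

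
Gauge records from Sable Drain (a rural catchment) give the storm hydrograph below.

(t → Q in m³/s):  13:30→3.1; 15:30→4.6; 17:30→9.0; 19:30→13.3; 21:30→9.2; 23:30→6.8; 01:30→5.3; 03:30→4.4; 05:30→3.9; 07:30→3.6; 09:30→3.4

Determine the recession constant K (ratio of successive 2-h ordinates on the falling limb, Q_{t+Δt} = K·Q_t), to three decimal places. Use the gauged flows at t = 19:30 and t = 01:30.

K ≈ 0.736

Using the recession-limb readings at t = 19:30 and t = 01:30: Q falls from 13.3 to 5.3 m³/s over 3 intervals.
K = (Q₂/Q₁)^(1/3) = (5.3/13.3)^(1/3) = 0.736.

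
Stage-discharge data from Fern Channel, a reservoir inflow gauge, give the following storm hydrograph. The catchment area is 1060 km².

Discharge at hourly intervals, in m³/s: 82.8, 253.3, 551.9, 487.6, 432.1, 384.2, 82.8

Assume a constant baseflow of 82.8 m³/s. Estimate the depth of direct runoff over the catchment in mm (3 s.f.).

Direct runoff: 0.0, 170.5, 469.1, 404.8, 349.3, 301.4, 0.0 m³/s; ΣQ_DR = 1695 m³/s.
V = ΣQ_DR · Δt = 1695 × 3600 s = 6.102 × 10^6 m³.
Over A = 1060 km², depth = V / A = 5.76 mm.

d ≈ 5.76 mm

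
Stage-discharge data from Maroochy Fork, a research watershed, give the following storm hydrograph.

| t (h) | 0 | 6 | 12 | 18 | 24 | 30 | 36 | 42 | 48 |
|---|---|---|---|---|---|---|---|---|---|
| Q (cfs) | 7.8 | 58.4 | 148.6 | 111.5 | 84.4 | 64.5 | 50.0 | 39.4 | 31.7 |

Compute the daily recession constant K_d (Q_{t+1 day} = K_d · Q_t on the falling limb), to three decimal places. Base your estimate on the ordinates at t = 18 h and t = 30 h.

K_d ≈ 0.335

Between t = 18 h and t = 30 h the flow falls from 111.5 to 64.5 cfs over 2×6 h = 12 h.
Per-interval ratio K = (64.5/111.5)^(1/2) = 0.7606; K_d = K^(24/6) = 0.335.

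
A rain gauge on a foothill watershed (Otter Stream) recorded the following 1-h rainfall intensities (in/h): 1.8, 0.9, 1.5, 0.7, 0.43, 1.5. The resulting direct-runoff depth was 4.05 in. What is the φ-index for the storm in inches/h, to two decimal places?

φ ≈ 0.47 in/h

Only the 5 blocks with intensity above φ contribute runoff: 1.8, 0.9, 1.5, 0.7, 1.5 in/h.
Σ(I−φ)·Δt = d  ⇒  (1.8+0.9+1.5+0.7+1.5 − 5φ)·1 = 4.05
φ = (6.400 − 4.05/1) / 5 = 0.47 in/h.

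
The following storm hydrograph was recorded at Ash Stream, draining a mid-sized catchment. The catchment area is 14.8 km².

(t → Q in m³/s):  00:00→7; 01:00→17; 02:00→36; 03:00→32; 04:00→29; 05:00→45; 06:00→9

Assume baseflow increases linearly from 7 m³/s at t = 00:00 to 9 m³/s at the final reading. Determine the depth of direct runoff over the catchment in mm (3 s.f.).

d ≈ 28.9 mm

Direct runoff: 0.00, 9.67, 28.33, 24.00, 20.67, 36.33, 0.00 m³/s; ΣQ_DR = 119.0 m³/s.
V = ΣQ_DR · Δt = 119.0 × 3600 s = 4.284 × 10^5 m³.
Over A = 14.8 km², depth = V / A = 28.9 mm.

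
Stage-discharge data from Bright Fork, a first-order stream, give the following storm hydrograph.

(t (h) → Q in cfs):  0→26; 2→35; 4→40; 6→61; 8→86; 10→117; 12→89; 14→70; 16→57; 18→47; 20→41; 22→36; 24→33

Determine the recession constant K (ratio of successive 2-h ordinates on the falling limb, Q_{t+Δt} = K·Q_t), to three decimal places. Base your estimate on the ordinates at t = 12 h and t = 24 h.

Using the recession-limb readings at t = 12 h and t = 24 h: Q falls from 89 to 33 cfs over 6 intervals.
K = (Q₂/Q₁)^(1/6) = (33/89)^(1/6) = 0.848.

K ≈ 0.848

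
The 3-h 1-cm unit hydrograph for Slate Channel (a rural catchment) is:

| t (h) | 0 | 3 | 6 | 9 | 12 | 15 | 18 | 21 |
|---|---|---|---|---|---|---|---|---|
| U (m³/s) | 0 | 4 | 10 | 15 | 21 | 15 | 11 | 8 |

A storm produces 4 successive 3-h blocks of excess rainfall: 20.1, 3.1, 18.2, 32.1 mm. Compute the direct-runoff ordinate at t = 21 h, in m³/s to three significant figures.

Q ≈ 114 m³/s

By discrete convolution, Q_j = Σ (P_i / 10 mm) · U_{j−i}.
At t = 21 h (j=7): Q = (20.1/10)·8 + (3.1/10)·11 + (18.2/10)·15 + (32.1/10)·21 = 114 m³/s.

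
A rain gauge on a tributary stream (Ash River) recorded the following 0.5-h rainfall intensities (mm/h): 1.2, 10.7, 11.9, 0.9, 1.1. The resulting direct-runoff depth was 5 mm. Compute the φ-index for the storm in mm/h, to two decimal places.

Only the 2 blocks with intensity above φ contribute runoff: 10.7, 11.9 mm/h.
Σ(I−φ)·Δt = d  ⇒  (10.7+11.9 − 2φ)·0.5 = 5
φ = (22.60 − 5/0.5) / 2 = 6.30 mm/h.

φ ≈ 6.30 mm/h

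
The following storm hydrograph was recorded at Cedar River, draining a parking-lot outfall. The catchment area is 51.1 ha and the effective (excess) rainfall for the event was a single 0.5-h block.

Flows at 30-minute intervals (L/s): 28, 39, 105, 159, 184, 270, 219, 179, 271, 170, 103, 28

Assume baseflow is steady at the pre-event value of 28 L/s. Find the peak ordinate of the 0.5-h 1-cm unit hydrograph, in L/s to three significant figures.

Direct runoff: 0.0, 11.0, 77.0, 131.0, 156.0, 242.0, 191.0, 151.0, 243.0, 142.0, 75.0, 0.0 L/s; ΣQ_DR = 1419 L/s, peak = 243.0 L/s.
Runoff depth d = ΣQ_DR·Δt / A = 1419 × 1800 / (51.1 ha) = 4.998 mm.
The 1-cm UH is the DRH scaled by (10 mm)/d, so U_p = 243.0 × 10/4.998 = 486 L/s.

U_p ≈ 486 L/s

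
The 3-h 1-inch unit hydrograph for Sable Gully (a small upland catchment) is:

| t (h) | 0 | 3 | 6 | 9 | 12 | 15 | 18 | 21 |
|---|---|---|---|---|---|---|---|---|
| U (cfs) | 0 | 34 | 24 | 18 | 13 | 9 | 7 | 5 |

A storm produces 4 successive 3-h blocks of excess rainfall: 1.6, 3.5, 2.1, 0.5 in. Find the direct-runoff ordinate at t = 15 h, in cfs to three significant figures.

By discrete convolution, Q_j = Σ (P_i / 1 in) · U_{j−i}.
At t = 15 h (j=5): Q = (1.6/1)·9 + (3.5/1)·13 + (2.1/1)·18 + (0.5/1)·24 = 110 cfs.

Q ≈ 110 cfs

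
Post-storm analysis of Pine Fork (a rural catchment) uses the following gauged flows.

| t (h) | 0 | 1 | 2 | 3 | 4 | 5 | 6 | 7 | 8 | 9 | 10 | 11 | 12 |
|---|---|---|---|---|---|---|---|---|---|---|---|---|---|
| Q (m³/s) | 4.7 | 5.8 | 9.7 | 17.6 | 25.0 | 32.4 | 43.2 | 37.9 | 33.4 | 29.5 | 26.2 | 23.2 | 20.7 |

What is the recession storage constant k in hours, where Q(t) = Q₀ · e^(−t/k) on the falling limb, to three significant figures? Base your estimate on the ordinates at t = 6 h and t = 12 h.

On the falling limb, Q drops from 43.2 to 20.7 m³/s between t = 6 h and t = 12 h (Δt = 6 h).
k = −Δt / ln(Q₂/Q₁) = −6 / ln(20.7/43.2) = 8.16 h.

k ≈ 8.16 h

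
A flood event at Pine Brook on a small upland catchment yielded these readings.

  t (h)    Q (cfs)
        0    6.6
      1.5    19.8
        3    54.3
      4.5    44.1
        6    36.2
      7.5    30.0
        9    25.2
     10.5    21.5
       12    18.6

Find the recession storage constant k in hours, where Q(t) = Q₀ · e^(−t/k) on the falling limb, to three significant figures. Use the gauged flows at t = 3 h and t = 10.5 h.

k ≈ 8.10 h

On the falling limb, Q drops from 54.3 to 21.5 cfs between t = 3 h and t = 10.5 h (Δt = 7.5 h).
k = −Δt / ln(Q₂/Q₁) = −7.5 / ln(21.5/54.3) = 8.10 h.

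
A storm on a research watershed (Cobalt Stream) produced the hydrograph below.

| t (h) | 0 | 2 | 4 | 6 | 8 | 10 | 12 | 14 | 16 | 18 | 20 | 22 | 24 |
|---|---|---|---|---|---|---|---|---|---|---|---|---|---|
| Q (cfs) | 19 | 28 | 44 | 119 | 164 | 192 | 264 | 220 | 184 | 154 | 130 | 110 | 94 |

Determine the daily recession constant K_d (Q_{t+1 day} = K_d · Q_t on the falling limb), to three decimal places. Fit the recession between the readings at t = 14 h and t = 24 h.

K_d ≈ 0.130

Between t = 14 h and t = 24 h the flow falls from 220 to 94 cfs over 5×2 h = 10 h.
Per-interval ratio K = (94/220)^(1/5) = 0.8436; K_d = K^(24/2) = 0.130.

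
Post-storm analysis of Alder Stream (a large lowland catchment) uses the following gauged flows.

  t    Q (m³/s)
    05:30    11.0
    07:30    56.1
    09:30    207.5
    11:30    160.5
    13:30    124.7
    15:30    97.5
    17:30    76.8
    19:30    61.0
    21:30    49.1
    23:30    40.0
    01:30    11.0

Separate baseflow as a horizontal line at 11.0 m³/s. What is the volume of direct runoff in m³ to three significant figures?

V ≈ 5.57 × 10^6 m³

Direct-runoff ordinates (Q − Q_b): 0.0, 45.1, 196.5, 149.5, 113.7, 86.5, 65.8, 50.0, 38.1, 29.0, 0.0 m³/s.
ΣQ_DR = 774.2 m³/s.
With Δt = 2 h = 7200 s, V = ΣQ_DR · Δt = 774.2 × 7200 = 5.57 × 10^6 m³.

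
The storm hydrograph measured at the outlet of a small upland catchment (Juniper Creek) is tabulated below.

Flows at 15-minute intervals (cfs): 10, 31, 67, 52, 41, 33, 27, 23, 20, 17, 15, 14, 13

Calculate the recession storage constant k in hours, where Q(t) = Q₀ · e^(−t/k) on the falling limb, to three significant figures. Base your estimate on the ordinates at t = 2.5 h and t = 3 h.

k ≈ 3.49 h

On the falling limb, Q drops from 15 to 13 cfs between t = 2.5 h and t = 3 h (Δt = 0.5 h).
k = −Δt / ln(Q₂/Q₁) = −0.5 / ln(13/15) = 3.49 h.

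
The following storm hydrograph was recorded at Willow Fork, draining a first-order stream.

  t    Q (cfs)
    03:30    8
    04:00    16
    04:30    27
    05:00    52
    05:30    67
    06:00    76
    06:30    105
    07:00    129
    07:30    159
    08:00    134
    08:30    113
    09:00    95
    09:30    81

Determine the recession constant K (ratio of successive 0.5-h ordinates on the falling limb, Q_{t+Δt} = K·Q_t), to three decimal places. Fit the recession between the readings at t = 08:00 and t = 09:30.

Using the recession-limb readings at t = 08:00 and t = 09:30: Q falls from 134 to 81 cfs over 3 intervals.
K = (Q₂/Q₁)^(1/3) = (81/134)^(1/3) = 0.846.

K ≈ 0.846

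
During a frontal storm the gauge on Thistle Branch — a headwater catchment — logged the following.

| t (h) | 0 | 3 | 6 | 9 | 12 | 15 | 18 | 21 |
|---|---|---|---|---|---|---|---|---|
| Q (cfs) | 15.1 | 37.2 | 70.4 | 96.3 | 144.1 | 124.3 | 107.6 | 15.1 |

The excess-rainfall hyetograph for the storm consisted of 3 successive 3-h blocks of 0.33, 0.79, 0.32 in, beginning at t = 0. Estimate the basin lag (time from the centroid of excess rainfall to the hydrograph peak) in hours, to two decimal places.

t_L ≈ 7.52 h

Centroid of excess rainfall: t_c = Σ P_i·t̄_i / ΣP_i = 4.4792 h (block centres at 1.5, 4.5, 7.5 h).
Hydrograph peak occurs at t = 12 h, so basin lag t_L = 12 − 4.4792 = 7.52 h.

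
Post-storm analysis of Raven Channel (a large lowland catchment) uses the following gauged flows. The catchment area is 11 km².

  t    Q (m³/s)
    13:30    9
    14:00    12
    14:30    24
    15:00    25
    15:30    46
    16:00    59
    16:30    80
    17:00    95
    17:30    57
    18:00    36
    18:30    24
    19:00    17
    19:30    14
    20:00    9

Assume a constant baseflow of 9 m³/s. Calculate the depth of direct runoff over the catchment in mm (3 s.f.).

d ≈ 62.3 mm

Direct runoff: 0.0, 3.0, 15.0, 16.0, 37.0, 50.0, 71.0, 86.0, 48.0, 27.0, 15.0, 8.0, 5.0, 0.0 m³/s; ΣQ_DR = 381.0 m³/s.
V = ΣQ_DR · Δt = 381.0 × 1800 s = 6.858 × 10^5 m³.
Over A = 11 km², depth = V / A = 62.3 mm.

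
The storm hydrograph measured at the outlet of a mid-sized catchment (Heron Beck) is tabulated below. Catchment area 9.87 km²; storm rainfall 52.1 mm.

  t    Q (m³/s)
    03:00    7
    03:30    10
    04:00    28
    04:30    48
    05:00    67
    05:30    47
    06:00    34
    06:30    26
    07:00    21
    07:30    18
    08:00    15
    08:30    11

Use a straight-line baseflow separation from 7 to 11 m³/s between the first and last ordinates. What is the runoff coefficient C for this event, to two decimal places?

ΣQ_DR = 224.0 m³/s; V = ΣQ_DR·Δt = 4.032 × 10^5 m³.
Runoff depth d = V / A = 40.85 mm.
C = d / P = 40.85 / 52.1 = 0.78.

C ≈ 0.78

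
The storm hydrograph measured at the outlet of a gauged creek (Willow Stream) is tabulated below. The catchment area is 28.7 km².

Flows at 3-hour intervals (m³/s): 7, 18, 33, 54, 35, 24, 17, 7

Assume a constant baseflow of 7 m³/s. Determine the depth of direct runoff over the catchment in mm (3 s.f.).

d ≈ 52.3 mm

Direct runoff: 0.0, 11.0, 26.0, 47.0, 28.0, 17.0, 10.0, 0.0 m³/s; ΣQ_DR = 139.0 m³/s.
V = ΣQ_DR · Δt = 139.0 × 10800 s = 1.501 × 10^6 m³.
Over A = 28.7 km², depth = V / A = 52.3 mm.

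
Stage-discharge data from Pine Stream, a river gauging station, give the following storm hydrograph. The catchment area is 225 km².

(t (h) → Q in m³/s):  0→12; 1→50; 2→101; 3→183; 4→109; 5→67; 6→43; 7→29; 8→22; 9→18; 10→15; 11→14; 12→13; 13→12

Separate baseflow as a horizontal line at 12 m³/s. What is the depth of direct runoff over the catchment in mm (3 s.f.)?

Direct runoff: 0.0, 38.0, 89.0, 171.0, 97.0, 55.0, 31.0, 17.0, 10.0, 6.0, 3.0, 2.0, 1.0, 0.0 m³/s; ΣQ_DR = 520.0 m³/s.
V = ΣQ_DR · Δt = 520.0 × 3600 s = 1.872 × 10^6 m³.
Over A = 225 km², depth = V / A = 8.32 mm.

d ≈ 8.32 mm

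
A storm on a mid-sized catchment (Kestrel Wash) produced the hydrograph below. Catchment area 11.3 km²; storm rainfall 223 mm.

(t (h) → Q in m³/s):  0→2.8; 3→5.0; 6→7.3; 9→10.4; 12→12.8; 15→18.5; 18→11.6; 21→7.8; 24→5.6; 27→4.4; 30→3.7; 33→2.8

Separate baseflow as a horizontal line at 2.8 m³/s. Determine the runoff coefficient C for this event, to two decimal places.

C ≈ 0.25

ΣQ_DR = 59.10 m³/s; V = ΣQ_DR·Δt = 6.383 × 10^5 m³.
Runoff depth d = V / A = 56.48 mm.
C = d / P = 56.48 / 223 = 0.25.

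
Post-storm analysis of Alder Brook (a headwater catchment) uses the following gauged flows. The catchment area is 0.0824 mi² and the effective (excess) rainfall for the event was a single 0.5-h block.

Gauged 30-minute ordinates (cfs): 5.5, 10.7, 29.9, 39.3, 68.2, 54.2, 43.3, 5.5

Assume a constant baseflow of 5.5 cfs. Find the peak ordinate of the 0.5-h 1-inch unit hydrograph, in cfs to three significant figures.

U_p ≈ 31.4 cfs

Direct runoff: 0.0, 5.2, 24.4, 33.8, 62.7, 48.7, 37.8, 0.0 cfs; ΣQ_DR = 212.6 cfs, peak = 62.7 cfs.
Runoff depth d = ΣQ_DR·Δt / A = 212.6 × 1800 / (0.0824 mi²) = 1.999 in.
The 1-inch UH is the DRH scaled by (1 in)/d, so U_p = 62.7 × 1/1.999 = 31.4 cfs.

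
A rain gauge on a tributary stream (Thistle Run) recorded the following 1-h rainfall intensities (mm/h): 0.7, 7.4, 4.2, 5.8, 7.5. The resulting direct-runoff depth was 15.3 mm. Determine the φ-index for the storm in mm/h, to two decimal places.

Only the 4 blocks with intensity above φ contribute runoff: 7.4, 4.2, 5.8, 7.5 mm/h.
Σ(I−φ)·Δt = d  ⇒  (7.4+4.2+5.8+7.5 − 4φ)·1 = 15.3
φ = (24.90 − 15.3/1) / 4 = 2.40 mm/h.

φ ≈ 2.40 mm/h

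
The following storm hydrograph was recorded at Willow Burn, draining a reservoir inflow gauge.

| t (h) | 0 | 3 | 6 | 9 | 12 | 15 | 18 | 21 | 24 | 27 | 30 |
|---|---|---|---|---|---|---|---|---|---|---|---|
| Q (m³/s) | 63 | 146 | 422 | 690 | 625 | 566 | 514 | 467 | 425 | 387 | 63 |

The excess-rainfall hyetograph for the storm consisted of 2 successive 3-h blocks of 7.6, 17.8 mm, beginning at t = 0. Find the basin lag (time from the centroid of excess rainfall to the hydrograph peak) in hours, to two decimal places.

Centroid of excess rainfall: t_c = Σ P_i·t̄_i / ΣP_i = 3.6024 h (block centres at 1.5, 4.5 h).
Hydrograph peak occurs at t = 9 h, so basin lag t_L = 9 − 3.6024 = 5.40 h.

t_L ≈ 5.40 h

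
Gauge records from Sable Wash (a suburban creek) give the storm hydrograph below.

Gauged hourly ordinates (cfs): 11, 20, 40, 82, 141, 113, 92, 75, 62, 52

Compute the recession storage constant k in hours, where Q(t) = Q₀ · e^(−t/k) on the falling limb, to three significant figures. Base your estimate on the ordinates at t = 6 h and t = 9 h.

k ≈ 5.26 h

On the falling limb, Q drops from 92 to 52 cfs between t = 6 h and t = 9 h (Δt = 3 h).
k = −Δt / ln(Q₂/Q₁) = −3 / ln(52/92) = 5.26 h.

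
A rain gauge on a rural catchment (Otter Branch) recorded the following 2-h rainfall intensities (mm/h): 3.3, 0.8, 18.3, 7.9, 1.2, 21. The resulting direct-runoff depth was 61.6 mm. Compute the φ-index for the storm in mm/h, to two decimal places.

φ ≈ 5.47 mm/h

Only the 3 blocks with intensity above φ contribute runoff: 18.3, 7.9, 21 mm/h.
Σ(I−φ)·Δt = d  ⇒  (18.3+7.9+21 − 3φ)·2 = 61.6
φ = (47.20 − 61.6/2) / 3 = 5.47 mm/h.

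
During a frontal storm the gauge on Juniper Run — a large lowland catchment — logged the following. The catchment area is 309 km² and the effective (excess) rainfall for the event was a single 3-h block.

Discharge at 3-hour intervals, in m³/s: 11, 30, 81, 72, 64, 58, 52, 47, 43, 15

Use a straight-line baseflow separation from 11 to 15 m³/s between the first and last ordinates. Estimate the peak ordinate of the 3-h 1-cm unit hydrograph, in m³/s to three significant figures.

U_p ≈ 57.6 m³/s

Direct runoff: 0.00, 18.56, 69.11, 59.67, 51.22, 44.78, 38.33, 32.89, 28.44, 0.00 m³/s; ΣQ_DR = 343.0 m³/s, peak = 69.11 m³/s.
Runoff depth d = ΣQ_DR·Δt / A = 343.0 × 10800 / (309 km²) = 11.99 mm.
The 1-cm UH is the DRH scaled by (10 mm)/d, so U_p = 69.11 × 10/11.99 = 57.6 m³/s.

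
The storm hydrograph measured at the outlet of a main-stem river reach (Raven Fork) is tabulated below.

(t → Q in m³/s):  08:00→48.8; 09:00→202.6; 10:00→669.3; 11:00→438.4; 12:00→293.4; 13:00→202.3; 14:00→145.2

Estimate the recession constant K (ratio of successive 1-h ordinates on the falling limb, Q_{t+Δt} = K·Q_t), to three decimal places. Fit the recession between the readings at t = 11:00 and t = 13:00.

Using the recession-limb readings at t = 11:00 and t = 13:00: Q falls from 438.4 to 202.3 m³/s over 2 intervals.
K = (Q₂/Q₁)^(1/2) = (202.3/438.4)^(1/2) = 0.679.

K ≈ 0.679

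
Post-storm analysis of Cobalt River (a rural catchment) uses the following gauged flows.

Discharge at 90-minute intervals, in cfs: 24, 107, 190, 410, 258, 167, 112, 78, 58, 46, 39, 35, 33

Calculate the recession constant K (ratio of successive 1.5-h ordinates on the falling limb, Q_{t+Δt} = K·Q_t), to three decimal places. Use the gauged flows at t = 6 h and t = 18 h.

K ≈ 0.773

Using the recession-limb readings at t = 6 h and t = 18 h: Q falls from 258 to 33 cfs over 8 intervals.
K = (Q₂/Q₁)^(1/8) = (33/258)^(1/8) = 0.773.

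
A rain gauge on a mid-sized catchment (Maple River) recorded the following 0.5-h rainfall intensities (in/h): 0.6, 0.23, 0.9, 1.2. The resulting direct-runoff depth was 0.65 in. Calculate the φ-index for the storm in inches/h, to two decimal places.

φ ≈ 0.47 in/h

Only the 3 blocks with intensity above φ contribute runoff: 0.6, 0.9, 1.2 in/h.
Σ(I−φ)·Δt = d  ⇒  (0.6+0.9+1.2 − 3φ)·0.5 = 0.65
φ = (2.700 − 0.65/0.5) / 3 = 0.47 in/h.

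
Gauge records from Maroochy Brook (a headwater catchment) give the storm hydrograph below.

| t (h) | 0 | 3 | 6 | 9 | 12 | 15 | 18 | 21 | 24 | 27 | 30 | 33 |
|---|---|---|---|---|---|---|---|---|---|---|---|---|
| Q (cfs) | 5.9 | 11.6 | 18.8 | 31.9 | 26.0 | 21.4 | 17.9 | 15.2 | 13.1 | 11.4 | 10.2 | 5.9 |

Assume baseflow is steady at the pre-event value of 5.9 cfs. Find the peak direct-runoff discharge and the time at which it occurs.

Subtracting baseflow gives direct-runoff ordinates: 0.0, 5.7, 12.9, 26.0, 20.1, 15.5, 12.0, 9.3, 7.2, 5.5, 4.3, 0.0 cfs.
The maximum is 26.0 cfs, occurring at the reading for t = 9 h.

Q_p = 26.0 cfs at t = 9 h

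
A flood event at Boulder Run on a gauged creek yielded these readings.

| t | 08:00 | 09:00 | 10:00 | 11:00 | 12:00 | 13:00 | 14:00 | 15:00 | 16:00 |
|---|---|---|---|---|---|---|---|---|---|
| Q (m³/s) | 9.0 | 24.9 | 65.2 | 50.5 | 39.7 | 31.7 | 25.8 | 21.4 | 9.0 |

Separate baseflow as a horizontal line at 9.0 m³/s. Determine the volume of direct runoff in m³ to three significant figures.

V ≈ 7.06 × 10^5 m³

Direct-runoff ordinates (Q − Q_b): 0.0, 15.9, 56.2, 41.5, 30.7, 22.7, 16.8, 12.4, 0.0 m³/s.
ΣQ_DR = 196.2 m³/s.
With Δt = 1 h = 3600 s, V = ΣQ_DR · Δt = 196.2 × 3600 = 7.06 × 10^5 m³.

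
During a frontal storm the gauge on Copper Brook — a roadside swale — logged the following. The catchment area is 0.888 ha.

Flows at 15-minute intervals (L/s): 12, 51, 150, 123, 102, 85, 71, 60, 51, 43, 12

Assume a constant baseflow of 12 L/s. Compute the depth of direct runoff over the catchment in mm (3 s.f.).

d ≈ 63.6 mm

Direct runoff: 0.0, 39.0, 138.0, 111.0, 90.0, 73.0, 59.0, 48.0, 39.0, 31.0, 0.0 L/s; ΣQ_DR = 628.0 L/s.
V = ΣQ_DR · Δt = 628.0 × 900 s = 5.652 × 10^5 L.
Over A = 0.888 ha, depth = V / A = 63.6 mm.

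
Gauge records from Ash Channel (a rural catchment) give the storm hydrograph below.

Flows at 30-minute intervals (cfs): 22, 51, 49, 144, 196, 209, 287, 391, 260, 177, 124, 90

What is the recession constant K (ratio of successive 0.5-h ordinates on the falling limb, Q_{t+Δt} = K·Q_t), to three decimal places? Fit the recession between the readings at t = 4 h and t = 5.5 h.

Using the recession-limb readings at t = 4 h and t = 5.5 h: Q falls from 260 to 90 cfs over 3 intervals.
K = (Q₂/Q₁)^(1/3) = (90/260)^(1/3) = 0.702.

K ≈ 0.702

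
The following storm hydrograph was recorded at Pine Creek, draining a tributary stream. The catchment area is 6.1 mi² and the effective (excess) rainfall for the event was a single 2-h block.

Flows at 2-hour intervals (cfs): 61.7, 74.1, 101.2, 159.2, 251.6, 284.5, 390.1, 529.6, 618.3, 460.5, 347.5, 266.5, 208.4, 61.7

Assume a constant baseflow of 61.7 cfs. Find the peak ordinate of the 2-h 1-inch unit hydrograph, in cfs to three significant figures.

U_p ≈ 371 cfs

Direct runoff: 0.0, 12.4, 39.5, 97.5, 189.9, 222.8, 328.4, 467.9, 556.6, 398.8, 285.8, 204.8, 146.7, 0.0 cfs; ΣQ_DR = 2951 cfs, peak = 556.6 cfs.
Runoff depth d = ΣQ_DR·Δt / A = 2951 × 7200 / (6.1 mi²) = 1.499 in.
The 1-inch UH is the DRH scaled by (1 in)/d, so U_p = 556.6 × 1/1.499 = 371 cfs.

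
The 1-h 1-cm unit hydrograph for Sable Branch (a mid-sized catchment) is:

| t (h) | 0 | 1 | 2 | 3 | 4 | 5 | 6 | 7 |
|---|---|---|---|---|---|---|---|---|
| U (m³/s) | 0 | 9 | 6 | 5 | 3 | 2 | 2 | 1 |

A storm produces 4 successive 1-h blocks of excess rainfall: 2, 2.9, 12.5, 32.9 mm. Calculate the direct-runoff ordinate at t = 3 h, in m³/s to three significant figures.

By discrete convolution, Q_j = Σ (P_i / 10 mm) · U_{j−i}.
At t = 3 h (j=3): Q = (2/10)·5 + (2.9/10)·6 + (12.5/10)·9 + (32.9/10)·0 = 14.0 m³/s.

Q ≈ 14.0 m³/s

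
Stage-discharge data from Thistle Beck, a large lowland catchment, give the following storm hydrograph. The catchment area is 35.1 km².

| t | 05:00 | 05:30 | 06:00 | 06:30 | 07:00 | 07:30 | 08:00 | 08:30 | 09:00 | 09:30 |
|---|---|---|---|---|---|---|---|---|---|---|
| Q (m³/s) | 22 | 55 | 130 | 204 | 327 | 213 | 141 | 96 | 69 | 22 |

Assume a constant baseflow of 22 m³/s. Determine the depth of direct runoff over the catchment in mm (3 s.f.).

d ≈ 54.3 mm

Direct runoff: 0.0, 33.0, 108.0, 182.0, 305.0, 191.0, 119.0, 74.0, 47.0, 0.0 m³/s; ΣQ_DR = 1059 m³/s.
V = ΣQ_DR · Δt = 1059 × 1800 s = 1.906 × 10^6 m³.
Over A = 35.1 km², depth = V / A = 54.3 mm.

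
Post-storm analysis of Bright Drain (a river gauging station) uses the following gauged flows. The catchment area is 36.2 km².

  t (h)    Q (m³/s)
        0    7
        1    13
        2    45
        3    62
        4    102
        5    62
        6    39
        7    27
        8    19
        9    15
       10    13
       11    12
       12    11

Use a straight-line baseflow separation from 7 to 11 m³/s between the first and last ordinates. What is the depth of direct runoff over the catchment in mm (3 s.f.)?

Direct runoff: 0.00, 5.67, 37.33, 54.00, 93.67, 53.33, 30.00, 17.67, 9.33, 5.00, 2.67, 1.33, 0.00 m³/s; ΣQ_DR = 310.0 m³/s.
V = ΣQ_DR · Δt = 310.0 × 3600 s = 1.116 × 10^6 m³.
Over A = 36.2 km², depth = V / A = 30.8 mm.

d ≈ 30.8 mm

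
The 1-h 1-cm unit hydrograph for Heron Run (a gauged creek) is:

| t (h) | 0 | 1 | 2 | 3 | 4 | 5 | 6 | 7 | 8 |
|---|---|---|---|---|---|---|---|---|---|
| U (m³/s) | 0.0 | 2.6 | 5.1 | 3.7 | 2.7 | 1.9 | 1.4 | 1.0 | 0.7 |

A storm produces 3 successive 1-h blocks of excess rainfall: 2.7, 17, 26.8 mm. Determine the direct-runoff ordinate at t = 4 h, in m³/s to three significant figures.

Q ≈ 20.7 m³/s

By discrete convolution, Q_j = Σ (P_i / 10 mm) · U_{j−i}.
At t = 4 h (j=4): Q = (2.7/10)·2.7 + (17/10)·3.7 + (26.8/10)·5.1 = 20.7 m³/s.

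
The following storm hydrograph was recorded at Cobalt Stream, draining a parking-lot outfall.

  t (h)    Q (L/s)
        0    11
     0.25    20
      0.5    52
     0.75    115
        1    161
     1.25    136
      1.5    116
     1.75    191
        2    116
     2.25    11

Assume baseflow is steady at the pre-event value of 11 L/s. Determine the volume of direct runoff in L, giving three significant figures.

V ≈ 7.37 × 10^5 L

Direct-runoff ordinates (Q − Q_b): 0.0, 9.0, 41.0, 104.0, 150.0, 125.0, 105.0, 180.0, 105.0, 0.0 L/s.
ΣQ_DR = 819.0 L/s.
With Δt = 0.25 h = 900 s, V = ΣQ_DR · Δt = 819.0 × 900 = 7.37 × 10^5 L.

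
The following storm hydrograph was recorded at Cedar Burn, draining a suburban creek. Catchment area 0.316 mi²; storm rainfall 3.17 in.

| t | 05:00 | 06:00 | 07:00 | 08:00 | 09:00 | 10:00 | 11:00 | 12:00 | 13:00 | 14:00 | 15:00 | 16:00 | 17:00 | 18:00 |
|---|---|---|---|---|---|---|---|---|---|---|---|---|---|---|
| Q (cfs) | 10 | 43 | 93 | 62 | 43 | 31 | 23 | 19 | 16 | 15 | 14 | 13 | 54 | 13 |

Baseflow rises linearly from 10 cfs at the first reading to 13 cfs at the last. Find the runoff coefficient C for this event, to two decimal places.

ΣQ_DR = 288.0 cfs; V = ΣQ_DR·Δt = 1.037 × 10^6 ft³.
Runoff depth d = V / A = 1.412 in.
C = d / P = 1.412 / 3.17 = 0.45.

C ≈ 0.45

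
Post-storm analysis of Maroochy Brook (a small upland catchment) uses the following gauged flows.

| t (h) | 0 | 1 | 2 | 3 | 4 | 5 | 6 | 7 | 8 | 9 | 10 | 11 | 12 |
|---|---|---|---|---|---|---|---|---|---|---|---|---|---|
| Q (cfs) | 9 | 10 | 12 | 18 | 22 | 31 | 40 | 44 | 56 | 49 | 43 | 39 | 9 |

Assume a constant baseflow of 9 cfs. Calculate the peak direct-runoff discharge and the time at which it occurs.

Subtracting baseflow gives direct-runoff ordinates: 0.0, 1.0, 3.0, 9.0, 13.0, 22.0, 31.0, 35.0, 47.0, 40.0, 34.0, 30.0, 0.0 cfs.
The maximum is 47.0 cfs, occurring at the reading for t = 8 h.

Q_p = 47.0 cfs at t = 8 h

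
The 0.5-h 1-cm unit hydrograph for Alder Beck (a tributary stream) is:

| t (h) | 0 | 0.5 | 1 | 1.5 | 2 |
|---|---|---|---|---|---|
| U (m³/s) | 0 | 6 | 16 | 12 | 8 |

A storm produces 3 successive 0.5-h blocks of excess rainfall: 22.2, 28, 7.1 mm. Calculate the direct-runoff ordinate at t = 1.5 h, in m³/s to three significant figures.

By discrete convolution, Q_j = Σ (P_i / 10 mm) · U_{j−i}.
At t = 1.5 h (j=3): Q = (22.2/10)·12 + (28/10)·16 + (7.1/10)·6 = 75.7 m³/s.

Q ≈ 75.7 m³/s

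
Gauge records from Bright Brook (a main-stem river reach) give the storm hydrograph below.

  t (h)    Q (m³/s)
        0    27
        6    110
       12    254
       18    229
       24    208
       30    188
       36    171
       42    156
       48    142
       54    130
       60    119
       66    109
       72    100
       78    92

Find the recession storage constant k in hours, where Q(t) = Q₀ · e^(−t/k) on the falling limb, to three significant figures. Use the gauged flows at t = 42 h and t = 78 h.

On the falling limb, Q drops from 156 to 92 m³/s between t = 42 h and t = 78 h (Δt = 36 h).
k = −Δt / ln(Q₂/Q₁) = −36 / ln(92/156) = 68.2 h.

k ≈ 68.2 h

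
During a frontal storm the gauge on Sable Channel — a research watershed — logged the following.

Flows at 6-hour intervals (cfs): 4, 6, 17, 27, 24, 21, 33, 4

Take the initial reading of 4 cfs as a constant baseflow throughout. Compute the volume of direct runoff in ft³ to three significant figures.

V ≈ 2.25 × 10^6 ft³

Direct-runoff ordinates (Q − Q_b): 0.0, 2.0, 13.0, 23.0, 20.0, 17.0, 29.0, 0.0 cfs.
ΣQ_DR = 104.0 cfs.
With Δt = 6 h = 21600 s, V = ΣQ_DR · Δt = 104.0 × 21600 = 2.25 × 10^6 ft³.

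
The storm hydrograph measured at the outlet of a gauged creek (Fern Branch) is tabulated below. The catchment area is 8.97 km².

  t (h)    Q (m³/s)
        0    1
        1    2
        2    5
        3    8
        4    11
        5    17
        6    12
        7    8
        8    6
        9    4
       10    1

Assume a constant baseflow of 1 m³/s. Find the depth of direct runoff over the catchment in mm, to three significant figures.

Direct runoff: 0.0, 1.0, 4.0, 7.0, 10.0, 16.0, 11.0, 7.0, 5.0, 3.0, 0.0 m³/s; ΣQ_DR = 64.00 m³/s.
V = ΣQ_DR · Δt = 64.00 × 3600 s = 2.304 × 10^5 m³.
Over A = 8.97 km², depth = V / A = 25.7 mm.

d ≈ 25.7 mm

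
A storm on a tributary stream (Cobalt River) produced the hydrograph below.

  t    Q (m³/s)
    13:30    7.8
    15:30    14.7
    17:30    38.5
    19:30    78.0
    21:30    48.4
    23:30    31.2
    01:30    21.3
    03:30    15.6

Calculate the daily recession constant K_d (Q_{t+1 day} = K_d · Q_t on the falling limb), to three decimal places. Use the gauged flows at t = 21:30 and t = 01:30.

K_d ≈ 0.007

Between t = 21:30 and t = 01:30 the flow falls from 48.4 to 21.3 m³/s over 2×2 h = 4 h.
Per-interval ratio K = (21.3/48.4)^(1/2) = 0.6634; K_d = K^(24/2) = 0.007.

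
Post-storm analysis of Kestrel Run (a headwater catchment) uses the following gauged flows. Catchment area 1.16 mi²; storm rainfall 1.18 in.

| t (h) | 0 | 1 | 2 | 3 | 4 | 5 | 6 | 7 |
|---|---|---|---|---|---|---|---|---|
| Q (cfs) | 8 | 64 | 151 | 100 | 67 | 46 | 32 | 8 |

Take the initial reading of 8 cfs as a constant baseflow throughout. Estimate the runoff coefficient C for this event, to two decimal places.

ΣQ_DR = 412.0 cfs; V = ΣQ_DR·Δt = 1.483 × 10^6 ft³.
Runoff depth d = V / A = 0.5504 in.
C = d / P = 0.5504 / 1.18 = 0.47.

C ≈ 0.47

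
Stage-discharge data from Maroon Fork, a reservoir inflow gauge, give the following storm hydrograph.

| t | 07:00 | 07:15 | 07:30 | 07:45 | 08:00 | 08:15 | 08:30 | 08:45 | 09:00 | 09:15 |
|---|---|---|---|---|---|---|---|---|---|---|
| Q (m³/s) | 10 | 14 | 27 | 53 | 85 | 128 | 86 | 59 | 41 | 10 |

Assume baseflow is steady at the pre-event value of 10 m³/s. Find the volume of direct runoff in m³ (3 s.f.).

V ≈ 3.72 × 10^5 m³

Direct-runoff ordinates (Q − Q_b): 0.0, 4.0, 17.0, 43.0, 75.0, 118.0, 76.0, 49.0, 31.0, 0.0 m³/s.
ΣQ_DR = 413.0 m³/s.
With Δt = 0.25 h = 900 s, V = ΣQ_DR · Δt = 413.0 × 900 = 3.72 × 10^5 m³.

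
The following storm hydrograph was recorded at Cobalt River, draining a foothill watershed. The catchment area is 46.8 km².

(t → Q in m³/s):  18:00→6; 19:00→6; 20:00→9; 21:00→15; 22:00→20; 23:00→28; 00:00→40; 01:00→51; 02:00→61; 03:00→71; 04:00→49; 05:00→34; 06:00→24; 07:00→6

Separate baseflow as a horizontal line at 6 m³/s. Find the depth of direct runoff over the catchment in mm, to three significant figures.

Direct runoff: 0.0, 0.0, 3.0, 9.0, 14.0, 22.0, 34.0, 45.0, 55.0, 65.0, 43.0, 28.0, 18.0, 0.0 m³/s; ΣQ_DR = 336.0 m³/s.
V = ΣQ_DR · Δt = 336.0 × 3600 s = 1.210 × 10^6 m³.
Over A = 46.8 km², depth = V / A = 25.8 mm.

d ≈ 25.8 mm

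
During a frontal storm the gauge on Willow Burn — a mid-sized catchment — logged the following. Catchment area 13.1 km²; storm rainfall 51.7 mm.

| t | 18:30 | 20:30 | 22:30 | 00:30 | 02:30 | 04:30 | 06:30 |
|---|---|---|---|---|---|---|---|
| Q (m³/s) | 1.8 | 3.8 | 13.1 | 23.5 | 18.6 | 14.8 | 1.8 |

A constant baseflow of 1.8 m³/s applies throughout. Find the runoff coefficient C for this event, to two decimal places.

C ≈ 0.69

ΣQ_DR = 64.80 m³/s; V = ΣQ_DR·Δt = 4.666 × 10^5 m³.
Runoff depth d = V / A = 35.62 mm.
C = d / P = 35.62 / 51.7 = 0.69.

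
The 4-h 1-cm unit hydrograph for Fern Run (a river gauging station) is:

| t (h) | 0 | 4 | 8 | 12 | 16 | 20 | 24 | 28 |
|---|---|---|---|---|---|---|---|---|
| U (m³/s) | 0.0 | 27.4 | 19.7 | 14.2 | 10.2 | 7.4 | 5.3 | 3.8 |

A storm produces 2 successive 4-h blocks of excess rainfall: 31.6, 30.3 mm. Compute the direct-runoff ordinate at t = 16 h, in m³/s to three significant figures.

By discrete convolution, Q_j = Σ (P_i / 10 mm) · U_{j−i}.
At t = 16 h (j=4): Q = (31.6/10)·10.2 + (30.3/10)·14.2 = 75.3 m³/s.

Q ≈ 75.3 m³/s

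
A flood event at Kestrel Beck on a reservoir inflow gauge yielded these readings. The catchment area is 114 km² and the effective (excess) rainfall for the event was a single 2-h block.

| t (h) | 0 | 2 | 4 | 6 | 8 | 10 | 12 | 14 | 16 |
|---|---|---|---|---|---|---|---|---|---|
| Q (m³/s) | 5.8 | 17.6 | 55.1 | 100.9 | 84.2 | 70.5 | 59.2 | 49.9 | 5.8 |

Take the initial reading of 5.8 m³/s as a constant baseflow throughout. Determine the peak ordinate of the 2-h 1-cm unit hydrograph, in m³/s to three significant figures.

U_p ≈ 37.9 m³/s

Direct runoff: 0.0, 11.8, 49.3, 95.1, 78.4, 64.7, 53.4, 44.1, 0.0 m³/s; ΣQ_DR = 396.8 m³/s, peak = 95.1 m³/s.
Runoff depth d = ΣQ_DR·Δt / A = 396.8 × 7200 / (114 km²) = 25.06 mm.
The 1-cm UH is the DRH scaled by (10 mm)/d, so U_p = 95.1 × 10/25.06 = 37.9 m³/s.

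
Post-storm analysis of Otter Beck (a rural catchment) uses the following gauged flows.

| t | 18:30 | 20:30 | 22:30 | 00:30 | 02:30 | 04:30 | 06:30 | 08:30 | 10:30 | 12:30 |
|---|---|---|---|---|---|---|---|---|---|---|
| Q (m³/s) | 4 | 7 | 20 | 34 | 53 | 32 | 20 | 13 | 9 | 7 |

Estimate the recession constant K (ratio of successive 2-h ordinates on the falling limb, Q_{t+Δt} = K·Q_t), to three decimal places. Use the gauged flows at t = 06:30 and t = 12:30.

Using the recession-limb readings at t = 06:30 and t = 12:30: Q falls from 20 to 7 m³/s over 3 intervals.
K = (Q₂/Q₁)^(1/3) = (7/20)^(1/3) = 0.705.

K ≈ 0.705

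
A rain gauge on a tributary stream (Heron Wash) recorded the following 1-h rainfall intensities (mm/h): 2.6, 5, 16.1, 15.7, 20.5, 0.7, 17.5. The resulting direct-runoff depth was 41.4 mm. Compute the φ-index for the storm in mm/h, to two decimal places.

Only the 4 blocks with intensity above φ contribute runoff: 16.1, 15.7, 20.5, 17.5 mm/h.
Σ(I−φ)·Δt = d  ⇒  (16.1+15.7+20.5+17.5 − 4φ)·1 = 41.4
φ = (69.80 − 41.4/1) / 4 = 7.10 mm/h.

φ ≈ 7.10 mm/h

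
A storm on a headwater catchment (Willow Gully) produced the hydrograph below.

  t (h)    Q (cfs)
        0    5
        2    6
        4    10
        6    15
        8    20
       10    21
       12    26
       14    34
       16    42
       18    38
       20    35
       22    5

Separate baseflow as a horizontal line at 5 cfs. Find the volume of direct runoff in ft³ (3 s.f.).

V ≈ 1.42 × 10^6 ft³

Direct-runoff ordinates (Q − Q_b): 0.0, 1.0, 5.0, 10.0, 15.0, 16.0, 21.0, 29.0, 37.0, 33.0, 30.0, 0.0 cfs.
ΣQ_DR = 197.0 cfs.
With Δt = 2 h = 7200 s, V = ΣQ_DR · Δt = 197.0 × 7200 = 1.42 × 10^6 ft³.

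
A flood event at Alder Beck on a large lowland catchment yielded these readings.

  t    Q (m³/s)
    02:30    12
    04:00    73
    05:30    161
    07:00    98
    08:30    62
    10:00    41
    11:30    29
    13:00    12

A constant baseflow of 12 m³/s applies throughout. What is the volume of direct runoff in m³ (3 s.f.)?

Direct-runoff ordinates (Q − Q_b): 0.0, 61.0, 149.0, 86.0, 50.0, 29.0, 17.0, 0.0 m³/s.
ΣQ_DR = 392.0 m³/s.
With Δt = 1.5 h = 5400 s, V = ΣQ_DR · Δt = 392.0 × 5400 = 2.12 × 10^6 m³.

V ≈ 2.12 × 10^6 m³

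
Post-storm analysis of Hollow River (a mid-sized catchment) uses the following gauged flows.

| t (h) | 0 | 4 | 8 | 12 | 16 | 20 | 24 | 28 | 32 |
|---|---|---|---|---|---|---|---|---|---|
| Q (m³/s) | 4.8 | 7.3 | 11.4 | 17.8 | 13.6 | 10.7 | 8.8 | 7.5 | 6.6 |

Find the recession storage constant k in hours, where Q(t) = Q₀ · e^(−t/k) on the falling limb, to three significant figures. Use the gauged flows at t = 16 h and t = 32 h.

On the falling limb, Q drops from 13.6 to 6.6 m³/s between t = 16 h and t = 32 h (Δt = 16 h).
k = −Δt / ln(Q₂/Q₁) = −16 / ln(6.6/13.6) = 22.1 h.

k ≈ 22.1 h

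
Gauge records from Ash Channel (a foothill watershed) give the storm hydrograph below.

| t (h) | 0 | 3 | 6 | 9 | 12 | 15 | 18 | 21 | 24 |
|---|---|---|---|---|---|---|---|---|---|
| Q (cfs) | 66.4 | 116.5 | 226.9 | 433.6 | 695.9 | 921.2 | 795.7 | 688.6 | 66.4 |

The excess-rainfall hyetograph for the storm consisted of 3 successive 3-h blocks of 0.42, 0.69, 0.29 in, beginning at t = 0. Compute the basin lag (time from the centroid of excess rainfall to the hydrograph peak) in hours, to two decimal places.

Centroid of excess rainfall: t_c = Σ P_i·t̄_i / ΣP_i = 4.2214 h (block centres at 1.5, 4.5, 7.5 h).
Hydrograph peak occurs at t = 15 h, so basin lag t_L = 15 − 4.2214 = 10.78 h.

t_L ≈ 10.78 h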